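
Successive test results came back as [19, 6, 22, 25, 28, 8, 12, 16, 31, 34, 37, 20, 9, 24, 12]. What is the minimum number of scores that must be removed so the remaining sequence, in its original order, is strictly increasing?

8

Fewest deletions = n − (longest strictly increasing subsequence).
Patience tails:
19 → extends → [19]
6 → replaces 19 → [6]
22 → extends → [6, 22]
25 → extends → [6, 22, 25]
28 → extends → [6, 22, 25, 28]
8 → replaces 22 → [6, 8, 25, 28]
12 → replaces 25 → [6, 8, 12, 28]
16 → replaces 28 → [6, 8, 12, 16]
31 → extends → [6, 8, 12, 16, 31]
34 → extends → [6, 8, 12, 16, 31, 34]
37 → extends → [6, 8, 12, 16, 31, 34, 37]
20 → replaces 31 → [6, 8, 12, 16, 20, 34, 37]
9 → replaces 12 → [6, 8, 9, 16, 20, 34, 37]
24 → replaces 34 → [6, 8, 9, 16, 20, 24, 37]
12 → replaces 16 → [6, 8, 9, 12, 20, 24, 37]
Longest strictly increasing subsequence has length 7, so deletions = 15 − 7 = 8.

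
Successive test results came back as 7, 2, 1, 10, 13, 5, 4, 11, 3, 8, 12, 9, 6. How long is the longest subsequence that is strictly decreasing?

Negate each value so 'decreasing' becomes 'increasing', then run patience tails on the negated sequence:
-7 → extends → [-7]
-2 → extends → [-7, -2]
-1 → extends → [-7, -2, -1]
-10 → replaces -7 → [-10, -2, -1]
-13 → replaces -10 → [-13, -2, -1]
-5 → replaces -2 → [-13, -5, -1]
-4 → replaces -1 → [-13, -5, -4]
-11 → replaces -5 → [-13, -11, -4]
-3 → extends → [-13, -11, -4, -3]
-8 → replaces -4 → [-13, -11, -8, -3]
-12 → replaces -11 → [-13, -12, -8, -3]
-9 → replaces -8 → [-13, -12, -9, -3]
-6 → replaces -3 → [-13, -12, -9, -6]
Four tails, so the longest strictly decreasing subsequence of the original has length 4.

4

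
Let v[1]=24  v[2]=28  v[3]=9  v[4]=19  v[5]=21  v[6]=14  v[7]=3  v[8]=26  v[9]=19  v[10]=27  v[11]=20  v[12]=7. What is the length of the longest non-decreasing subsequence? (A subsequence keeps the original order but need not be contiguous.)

5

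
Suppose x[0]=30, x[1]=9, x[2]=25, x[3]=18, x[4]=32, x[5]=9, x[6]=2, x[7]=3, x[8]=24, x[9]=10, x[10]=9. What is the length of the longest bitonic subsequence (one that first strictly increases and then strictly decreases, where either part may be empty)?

6

inc[i] = longest strictly increasing subsequence ending at i; dec[i] = longest strictly decreasing subsequence starting at i:
i:      0  1  2  3  4  5  6  7  8  9 10
x[i]:  30  9 25 18 32  9  2  3 24 10  9
inc:    1  1  2  2  3  1  1  2  3  3  3
dec:    5  2  4  3  4  2  1  1  3  2  1
Best peak at i=4 (value 32): inc=3, dec=4, length 3+4−1 = 6.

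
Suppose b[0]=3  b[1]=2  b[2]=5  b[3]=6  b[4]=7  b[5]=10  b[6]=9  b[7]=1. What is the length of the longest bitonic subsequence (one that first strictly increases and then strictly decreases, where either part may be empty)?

inc[i] = longest strictly increasing subsequence ending at i; dec[i] = longest strictly decreasing subsequence starting at i:
i:      0  1  2  3  4  5  6  7
b[i]:   3  2  5  6  7 10  9  1
inc:    1  1  2  3  4  5  5  1
dec:    3  2  2  2  2  3  2  1
Best peak at i=5 (value 10): inc=5, dec=3, length 5+3−1 = 7.

7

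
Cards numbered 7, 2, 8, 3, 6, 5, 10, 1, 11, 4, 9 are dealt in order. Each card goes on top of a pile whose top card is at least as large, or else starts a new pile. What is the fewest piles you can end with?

5

The minimum number of non-increasing subsequences covering a sequence equals the length of its longest strictly increasing subsequence.
LIS length is 5 (e.g. 2, 3, 6, 10, 11), so 5 piles are needed.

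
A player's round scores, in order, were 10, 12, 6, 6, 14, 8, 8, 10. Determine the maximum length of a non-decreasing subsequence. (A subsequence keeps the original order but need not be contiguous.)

5

Let dp[i] be the length of the longest such subsequence ending at index i:
i:      1  2  3  4  5  6  7  8
a[i]:  10 12  6  6 14  8  8 10
dp:     1  2  1  2  3  3  4  5
Maximum dp value is 5.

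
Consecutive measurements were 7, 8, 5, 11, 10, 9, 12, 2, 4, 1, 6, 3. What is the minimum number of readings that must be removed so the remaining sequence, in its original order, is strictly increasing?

Fewest deletions = n − (longest strictly increasing subsequence).
Patience tails:
7 → extends → [7]
8 → extends → [7, 8]
5 → replaces 7 → [5, 8]
11 → extends → [5, 8, 11]
10 → replaces 11 → [5, 8, 10]
9 → replaces 10 → [5, 8, 9]
12 → extends → [5, 8, 9, 12]
2 → replaces 5 → [2, 8, 9, 12]
4 → replaces 8 → [2, 4, 9, 12]
1 → replaces 2 → [1, 4, 9, 12]
6 → replaces 9 → [1, 4, 6, 12]
3 → replaces 4 → [1, 3, 6, 12]
Longest strictly increasing subsequence has length 4, so deletions = 12 − 4 = 8.

8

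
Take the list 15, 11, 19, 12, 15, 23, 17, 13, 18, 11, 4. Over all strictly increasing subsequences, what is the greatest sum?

73

Let S[i] be the best sum of a strictly increasing subsequence ending at i:
i:      1  2  3  4  5  6  7  8  9 10 11
a[i]:  15 11 19 12 15 23 17 13 18 11  4
S:     15 11 34 23 38 61 55 36 73 11  4
Maximum is 73 (e.g. 11 + 12 + 15 + 17 + 18).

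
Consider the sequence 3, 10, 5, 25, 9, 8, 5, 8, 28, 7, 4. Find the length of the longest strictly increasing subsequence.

4

Let dp[i] be the length of the longest such subsequence ending at index i:
i:      1  2  3  4  5  6  7  8  9 10 11
a[i]:   3 10  5 25  9  8  5  8 28  7  4
dp:     1  2  2  3  3  3  2  3  4  3  2
Maximum dp value is 4.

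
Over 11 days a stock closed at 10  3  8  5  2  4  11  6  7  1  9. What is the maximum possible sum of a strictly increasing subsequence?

Let S[i] be the best sum of a strictly increasing subsequence ending at i:
i:      1  2  3  4  5  6  7  8  9 10 11
a[i]:  10  3  8  5  2  4 11  6  7  1  9
S:     10  3 11  8  2  7 22 14 21  1 30
Maximum is 30 (e.g. 3 + 5 + 6 + 7 + 9).

30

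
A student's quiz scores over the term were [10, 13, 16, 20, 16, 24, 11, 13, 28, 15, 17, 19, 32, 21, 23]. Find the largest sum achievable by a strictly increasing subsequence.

Let S[i] be the best sum of a strictly increasing subsequence ending at i:
i:       1   2   3   4   5   6   7   8   9  10  11  12  13  14  15
a[i]:   10  13  16  20  16  24  11  13  28  15  17  19  32  21  23
S:      10  23  39  59  39  83  21  34 111  49  66  85 143 106 129
Maximum is 143 (e.g. 10 + 13 + 16 + 20 + 24 + 28 + 32).

143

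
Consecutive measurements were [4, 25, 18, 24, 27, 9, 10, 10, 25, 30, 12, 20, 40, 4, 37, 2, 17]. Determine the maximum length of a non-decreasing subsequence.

7

Let dp[i] be the length of the longest such subsequence ending at index i:
i:      1  2  3  4  5  6  7  8  9 10 11 12 13 14 15 16 17
a[i]:   4 25 18 24 27  9 10 10 25 30 12 20 40  4 37  2 17
dp:     1  2  2  3  4  2  3  4  5  6  5  6  7  2  7  1  6
Maximum dp value is 7.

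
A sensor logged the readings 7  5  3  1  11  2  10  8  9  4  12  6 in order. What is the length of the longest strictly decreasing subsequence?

4

Let dp[i] be the longest strictly decreasing subsequence ending at i:
i:      1  2  3  4  5  6  7  8  9 10 11 12
a[i]:   7  5  3  1 11  2 10  8  9  4 12  6
dp:     1  2  3  4  1  4  2  3  3  4  1  4
Maximum is 4.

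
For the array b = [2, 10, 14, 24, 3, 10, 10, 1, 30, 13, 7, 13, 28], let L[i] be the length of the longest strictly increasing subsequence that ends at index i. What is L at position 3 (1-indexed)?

dp[i] = 1 + max{dp[j] : j<i, b[j]<b[i]} (or 1 if no such j):
i:      1  2  3  4  5  6  7  8  9 10 11 12 13
b[i]:   2 10 14 24  3 10 10  1 30 13  7 13 28
dp:     1  2  3  4  2  3  3  1  5  4  3  4  5
At index 3 the value is 3.

3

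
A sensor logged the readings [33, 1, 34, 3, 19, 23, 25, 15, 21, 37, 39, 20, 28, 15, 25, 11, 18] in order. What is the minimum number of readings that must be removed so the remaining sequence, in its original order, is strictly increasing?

Fewest deletions = n − (longest strictly increasing subsequence).
i:      1  2  3  4  5  6  7  8  9 10 11 12 13 14 15 16 17
a[i]:  33  1 34  3 19 23 25 15 21 37 39 20 28 15 25 11 18
dp:     1  1  2  2  3  4  5  3  4  6  7  4  6  3  5  3  4
max dp = 7, so deletions = 17 − 7 = 10.

10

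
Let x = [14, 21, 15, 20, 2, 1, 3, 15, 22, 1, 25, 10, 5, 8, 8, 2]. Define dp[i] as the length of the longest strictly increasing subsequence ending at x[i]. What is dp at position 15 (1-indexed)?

dp[i] = 1 + max{dp[j] : j<i, x[j]<x[i]} (or 1 if no such j):
i:      1  2  3  4  5  6  7  8  9 10 11 12 13 14 15 16
x[i]:  14 21 15 20  2  1  3 15 22  1 25 10  5  8  8  2
dp:     1  2  2  3  1  1  2  3  4  1  5  3  3  4  4  2
At index 15 the value is 4.

4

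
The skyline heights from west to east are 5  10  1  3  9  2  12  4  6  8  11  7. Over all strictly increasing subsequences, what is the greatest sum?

33

Let S[i] be the best sum of a strictly increasing subsequence ending at i:
i:      1  2  3  4  5  6  7  8  9 10 11 12
a[i]:   5 10  1  3  9  2 12  4  6  8 11  7
S:      5 15  1  4 14  3 27  8 14 22 33 21
Maximum is 33 (e.g. 1 + 3 + 4 + 6 + 8 + 11).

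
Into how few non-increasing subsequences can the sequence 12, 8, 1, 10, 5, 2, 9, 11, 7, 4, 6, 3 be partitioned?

4

The minimum number of non-increasing subsequences covering a sequence equals the length of its longest strictly increasing subsequence.
LIS length is 4 (e.g. 1, 5, 9, 11), so 4 piles are needed.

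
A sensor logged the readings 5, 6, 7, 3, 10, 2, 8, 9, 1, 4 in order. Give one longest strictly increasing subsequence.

5, 6, 7, 8, 9

Patience tails give the LIS length; then backtrack through the dp parents:
5 → extends → [5]
6 → extends → [5, 6]
7 → extends → [5, 6, 7]
3 → replaces 5 → [3, 6, 7]
10 → extends → [3, 6, 7, 10]
2 → replaces 3 → [2, 6, 7, 10]
8 → replaces 10 → [2, 6, 7, 8]
9 → extends → [2, 6, 7, 8, 9]
1 → replaces 2 → [1, 6, 7, 8, 9]
4 → replaces 6 → [1, 4, 7, 8, 9]
Length 5; one witness is 5, 6, 7, 8, 9.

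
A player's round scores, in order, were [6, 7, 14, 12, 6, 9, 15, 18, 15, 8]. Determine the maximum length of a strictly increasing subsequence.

5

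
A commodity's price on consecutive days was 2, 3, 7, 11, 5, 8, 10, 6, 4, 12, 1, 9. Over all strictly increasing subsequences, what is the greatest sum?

42

Let S[i] be the best sum of a strictly increasing subsequence ending at i:
i:      1  2  3  4  5  6  7  8  9 10 11 12
a[i]:   2  3  7 11  5  8 10  6  4 12  1  9
S:      2  5 12 23 10 20 30 16  9 42  1 29
Maximum is 42 (e.g. 2 + 3 + 7 + 8 + 10 + 12).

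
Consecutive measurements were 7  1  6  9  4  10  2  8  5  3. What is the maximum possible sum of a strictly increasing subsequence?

26

Let S[i] be the best sum of a strictly increasing subsequence ending at i:
i:      1  2  3  4  5  6  7  8  9 10
a[i]:   7  1  6  9  4 10  2  8  5  3
S:      7  1  7 16  5 26  3 15 10  6
Maximum is 26 (e.g. 1 + 6 + 9 + 10).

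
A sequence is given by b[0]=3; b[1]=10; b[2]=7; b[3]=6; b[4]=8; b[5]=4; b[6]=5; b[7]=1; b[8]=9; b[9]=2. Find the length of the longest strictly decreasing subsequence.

5

Negate each value so 'decreasing' becomes 'increasing', then run patience tails on the negated sequence:
-3 → extends → [-3]
-10 → replaces -3 → [-10]
-7 → extends → [-10, -7]
-6 → extends → [-10, -7, -6]
-8 → replaces -7 → [-10, -8, -6]
-4 → extends → [-10, -8, -6, -4]
-5 → replaces -4 → [-10, -8, -6, -5]
-1 → extends → [-10, -8, -6, -5, -1]
-9 → replaces -8 → [-10, -9, -6, -5, -1]
-2 → replaces -1 → [-10, -9, -6, -5, -2]
Five tails, so the longest strictly decreasing subsequence of the original has length 5.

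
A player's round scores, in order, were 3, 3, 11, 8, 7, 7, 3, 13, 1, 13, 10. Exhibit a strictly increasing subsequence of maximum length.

Patience tails give the LIS length; then backtrack through the dp parents:
3 → extends → [3]
3 → already a tail → [3]
11 → extends → [3, 11]
8 → replaces 11 → [3, 8]
7 → replaces 8 → [3, 7]
7 → already a tail → [3, 7]
3 → already a tail → [3, 7]
13 → extends → [3, 7, 13]
1 → replaces 3 → [1, 7, 13]
13 → already a tail → [1, 7, 13]
10 → replaces 13 → [1, 7, 10]
Length 3; one witness is 3, 11, 13.

3, 11, 13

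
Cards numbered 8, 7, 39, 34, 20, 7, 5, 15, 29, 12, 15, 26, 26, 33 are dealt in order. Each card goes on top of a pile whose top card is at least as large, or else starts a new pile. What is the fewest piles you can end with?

Place each on the leftmost legal pile:
8 → new pile 1 (tops now [8])
7 → pile 1 (tops now [7])
39 → new pile 2 (tops now [7, 39])
34 → pile 2 (tops now [7, 34])
20 → pile 2 (tops now [7, 20])
7 → pile 1 (tops now [7, 20])
5 → pile 1 (tops now [5, 20])
15 → pile 2 (tops now [5, 15])
29 → new pile 3 (tops now [5, 15, 29])
12 → pile 2 (tops now [5, 12, 29])
15 → pile 3 (tops now [5, 12, 15])
26 → new pile 4 (tops now [5, 12, 15, 26])
26 → pile 4 (tops now [5, 12, 15, 26])
33 → new pile 5 (tops now [5, 12, 15, 26, 33])
Five piles.

5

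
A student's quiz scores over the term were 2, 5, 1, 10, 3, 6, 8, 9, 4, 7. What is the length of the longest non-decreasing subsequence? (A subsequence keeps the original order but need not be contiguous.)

5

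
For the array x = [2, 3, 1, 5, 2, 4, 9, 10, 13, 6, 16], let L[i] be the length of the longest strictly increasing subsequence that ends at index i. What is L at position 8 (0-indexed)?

dp[i] = 1 + max{dp[j] : j<i, x[j]<x[i]} (or 1 if no such j):
i:      0  1  2  3  4  5  6  7  8  9 10
x[i]:   2  3  1  5  2  4  9 10 13  6 16
dp:     1  2  1  3  2  3  4  5  6  4  7
At index 8 the value is 6.

6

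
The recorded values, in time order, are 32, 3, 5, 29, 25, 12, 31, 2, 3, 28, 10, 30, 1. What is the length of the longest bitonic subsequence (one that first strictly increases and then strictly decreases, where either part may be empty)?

inc[i] = longest strictly increasing subsequence ending at i; dec[i] = longest strictly decreasing subsequence starting at i:
i:      1  2  3  4  5  6  7  8  9 10 11 12 13
a[i]:  32  3  5 29 25 12 31  2  3 28 10 30  1
inc:    1  1  2  3  3  3  4  1  2  4  3  5  1
dec:    6  3  3  5  4  3  4  2  2  3  2  2  1
Best peak at i=4 (value 29): inc=3, dec=5, length 3+5−1 = 7.

7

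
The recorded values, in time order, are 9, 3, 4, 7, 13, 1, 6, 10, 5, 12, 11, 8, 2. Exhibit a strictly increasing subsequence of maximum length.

Patience tails give the LIS length; then backtrack through the dp parents:
9 → extends → [9]
3 → replaces 9 → [3]
4 → extends → [3, 4]
7 → extends → [3, 4, 7]
13 → extends → [3, 4, 7, 13]
1 → replaces 3 → [1, 4, 7, 13]
6 → replaces 7 → [1, 4, 6, 13]
10 → replaces 13 → [1, 4, 6, 10]
5 → replaces 6 → [1, 4, 5, 10]
12 → extends → [1, 4, 5, 10, 12]
11 → replaces 12 → [1, 4, 5, 10, 11]
8 → replaces 10 → [1, 4, 5, 8, 11]
2 → replaces 4 → [1, 2, 5, 8, 11]
Length 5; one witness is 3, 4, 7, 10, 12.

3, 4, 7, 10, 12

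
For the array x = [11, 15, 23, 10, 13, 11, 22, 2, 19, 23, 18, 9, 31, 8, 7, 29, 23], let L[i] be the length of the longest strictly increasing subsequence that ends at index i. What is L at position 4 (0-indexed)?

2

dp[i] = 1 + max{dp[j] : j<i, x[j]<x[i]} (or 1 if no such j):
i:      0  1  2  3  4  5  6  7  8  9 10 11 12 13 14 15 16
x[i]:  11 15 23 10 13 11 22  2 19 23 18  9 31  8  7 29 23
dp:     1  2  3  1  2  2  3  1  3  4  3  2  5  2  2  5  4
At index 4 the value is 2.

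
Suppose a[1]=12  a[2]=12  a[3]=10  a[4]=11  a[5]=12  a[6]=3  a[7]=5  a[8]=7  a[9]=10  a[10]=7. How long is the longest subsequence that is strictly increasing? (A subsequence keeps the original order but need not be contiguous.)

4

Let dp[i] be the length of the longest such subsequence ending at index i:
i:      1  2  3  4  5  6  7  8  9 10
a[i]:  12 12 10 11 12  3  5  7 10  7
dp:     1  1  1  2  3  1  2  3  4  3
Maximum dp value is 4.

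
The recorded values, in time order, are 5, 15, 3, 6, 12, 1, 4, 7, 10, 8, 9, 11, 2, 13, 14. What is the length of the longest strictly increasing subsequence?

8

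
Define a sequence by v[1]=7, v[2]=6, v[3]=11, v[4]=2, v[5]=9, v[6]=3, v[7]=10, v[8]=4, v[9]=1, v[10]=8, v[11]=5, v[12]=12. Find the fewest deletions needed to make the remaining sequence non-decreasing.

7

Fewest deletions = n − (longest non-decreasing subsequence).
Patience tails:
7 → extends → [7]
6 → replaces 7 → [6]
11 → extends → [6, 11]
2 → replaces 6 → [2, 11]
9 → replaces 11 → [2, 9]
3 → replaces 9 → [2, 3]
10 → extends → [2, 3, 10]
4 → replaces 10 → [2, 3, 4]
1 → replaces 2 → [1, 3, 4]
8 → extends → [1, 3, 4, 8]
5 → replaces 8 → [1, 3, 4, 5]
12 → extends → [1, 3, 4, 5, 12]
Longest non-decreasing subsequence has length 5, so deletions = 12 − 5 = 7.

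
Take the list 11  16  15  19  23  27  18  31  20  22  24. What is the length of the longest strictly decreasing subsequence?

2

Let dp[i] be the longest strictly decreasing subsequence ending at i:
i:      1  2  3  4  5  6  7  8  9 10 11
a[i]:  11 16 15 19 23 27 18 31 20 22 24
dp:     1  1  2  1  1  1  2  1  2  2  2
Maximum is 2.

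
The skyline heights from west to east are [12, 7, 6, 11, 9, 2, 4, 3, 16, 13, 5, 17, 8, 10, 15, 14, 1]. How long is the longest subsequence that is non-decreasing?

Let dp[i] be the length of the longest such subsequence ending at index i:
i:      1  2  3  4  5  6  7  8  9 10 11 12 13 14 15 16 17
a[i]:  12  7  6 11  9  2  4  3 16 13  5 17  8 10 15 14  1
dp:     1  1  1  2  2  1  2  2  3  3  3  4  4  5  6  6  1
Maximum dp value is 6.

6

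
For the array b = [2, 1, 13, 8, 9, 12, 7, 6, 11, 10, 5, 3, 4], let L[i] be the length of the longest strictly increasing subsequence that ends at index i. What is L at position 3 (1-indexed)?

dp[i] = 1 + max{dp[j] : j<i, b[j]<b[i]} (or 1 if no such j):
i:      1  2  3  4  5  6  7  8  9 10 11 12 13
b[i]:   2  1 13  8  9 12  7  6 11 10  5  3  4
dp:     1  1  2  2  3  4  2  2  4  4  2  2  3
At index 3 the value is 2.

2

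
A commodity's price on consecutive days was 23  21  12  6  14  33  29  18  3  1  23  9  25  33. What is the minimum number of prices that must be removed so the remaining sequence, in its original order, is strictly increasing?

Fewest deletions = n − (longest strictly increasing subsequence).
Patience tails:
23 → extends → [23]
21 → replaces 23 → [21]
12 → replaces 21 → [12]
6 → replaces 12 → [6]
14 → extends → [6, 14]
33 → extends → [6, 14, 33]
29 → replaces 33 → [6, 14, 29]
18 → replaces 29 → [6, 14, 18]
3 → replaces 6 → [3, 14, 18]
1 → replaces 3 → [1, 14, 18]
23 → extends → [1, 14, 18, 23]
9 → replaces 14 → [1, 9, 18, 23]
25 → extends → [1, 9, 18, 23, 25]
33 → extends → [1, 9, 18, 23, 25, 33]
Longest strictly increasing subsequence has length 6, so deletions = 14 − 6 = 8.

8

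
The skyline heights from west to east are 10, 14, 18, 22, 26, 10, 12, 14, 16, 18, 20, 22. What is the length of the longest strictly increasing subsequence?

7

Let dp[i] be the length of the longest such subsequence ending at index i:
i:      1  2  3  4  5  6  7  8  9 10 11 12
a[i]:  10 14 18 22 26 10 12 14 16 18 20 22
dp:     1  2  3  4  5  1  2  3  4  5  6  7
Maximum dp value is 7.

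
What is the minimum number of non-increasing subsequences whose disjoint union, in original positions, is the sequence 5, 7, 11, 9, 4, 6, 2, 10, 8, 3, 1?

The minimum number of non-increasing subsequences covering a sequence equals the length of its longest strictly increasing subsequence.
LIS length is 4 (e.g. 5, 7, 9, 10), so 4 piles are needed.

4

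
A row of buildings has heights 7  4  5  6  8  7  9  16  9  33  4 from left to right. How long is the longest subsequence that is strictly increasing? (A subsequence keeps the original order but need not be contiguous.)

7

Track the smallest tail for each achievable length (strict):
7 → extends → [7]
4 → replaces 7 → [4]
5 → extends → [4, 5]
6 → extends → [4, 5, 6]
8 → extends → [4, 5, 6, 8]
7 → replaces 8 → [4, 5, 6, 7]
9 → extends → [4, 5, 6, 7, 9]
16 → extends → [4, 5, 6, 7, 9, 16]
9 → already a tail → [4, 5, 6, 7, 9, 16]
33 → extends → [4, 5, 6, 7, 9, 16, 33]
4 → already a tail → [4, 5, 6, 7, 9, 16, 33]
Seven tails, so the longest strictly increasing subsequence has length 7 (e.g. 4, 5, 6, 8, 9, 16, 33).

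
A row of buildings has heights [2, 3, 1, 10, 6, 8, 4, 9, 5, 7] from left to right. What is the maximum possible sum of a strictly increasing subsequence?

Let S[i] be the best sum of a strictly increasing subsequence ending at i:
i:      1  2  3  4  5  6  7  8  9 10
a[i]:   2  3  1 10  6  8  4  9  5  7
S:      2  5  1 15 11 19  9 28 14 21
Maximum is 28 (e.g. 2 + 3 + 6 + 8 + 9).

28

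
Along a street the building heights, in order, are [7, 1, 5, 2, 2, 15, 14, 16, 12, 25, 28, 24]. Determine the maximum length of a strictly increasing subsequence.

6

Track the smallest tail for each achievable length (strict):
7 → extends → [7]
1 → replaces 7 → [1]
5 → extends → [1, 5]
2 → replaces 5 → [1, 2]
2 → already a tail → [1, 2]
15 → extends → [1, 2, 15]
14 → replaces 15 → [1, 2, 14]
16 → extends → [1, 2, 14, 16]
12 → replaces 14 → [1, 2, 12, 16]
25 → extends → [1, 2, 12, 16, 25]
28 → extends → [1, 2, 12, 16, 25, 28]
24 → replaces 25 → [1, 2, 12, 16, 24, 28]
Six tails, so the longest strictly increasing subsequence has length 6 (e.g. 1, 5, 15, 16, 25, 28).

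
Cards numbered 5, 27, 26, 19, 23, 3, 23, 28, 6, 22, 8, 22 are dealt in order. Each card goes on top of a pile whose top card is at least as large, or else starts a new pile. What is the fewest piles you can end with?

Place each on the leftmost legal pile:
5 → new pile 1 (tops now [5])
27 → new pile 2 (tops now [5, 27])
26 → pile 2 (tops now [5, 26])
19 → pile 2 (tops now [5, 19])
23 → new pile 3 (tops now [5, 19, 23])
3 → pile 1 (tops now [3, 19, 23])
23 → pile 3 (tops now [3, 19, 23])
28 → new pile 4 (tops now [3, 19, 23, 28])
6 → pile 2 (tops now [3, 6, 23, 28])
22 → pile 3 (tops now [3, 6, 22, 28])
8 → pile 3 (tops now [3, 6, 8, 28])
22 → pile 4 (tops now [3, 6, 8, 22])
Four piles.

4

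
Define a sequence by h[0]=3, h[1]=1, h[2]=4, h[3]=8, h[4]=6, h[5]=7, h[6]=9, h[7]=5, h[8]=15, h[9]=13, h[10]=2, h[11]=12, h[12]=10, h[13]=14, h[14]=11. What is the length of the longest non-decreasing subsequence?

Let dp[i] be the length of the longest such subsequence ending at index i:
i:      0  1  2  3  4  5  6  7  8  9 10 11 12 13 14
h[i]:   3  1  4  8  6  7  9  5 15 13  2 12 10 14 11
dp:     1  1  2  3  3  4  5  3  6  6  2  6  6  7  7
Maximum dp value is 7.

7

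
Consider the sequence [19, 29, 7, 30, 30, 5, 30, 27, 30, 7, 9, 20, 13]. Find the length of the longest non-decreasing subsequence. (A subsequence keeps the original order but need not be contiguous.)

6

Track the smallest tail for each achievable length (allowing ties):
19 → extends → [19]
29 → extends → [19, 29]
7 → replaces 19 → [7, 29]
30 → extends → [7, 29, 30]
30 → extends → [7, 29, 30, 30]
5 → replaces 7 → [5, 29, 30, 30]
30 → extends → [5, 29, 30, 30, 30]
27 → replaces 29 → [5, 27, 30, 30, 30]
30 → extends → [5, 27, 30, 30, 30, 30]
7 → replaces 27 → [5, 7, 30, 30, 30, 30]
9 → replaces 30 → [5, 7, 9, 30, 30, 30]
20 → replaces 30 → [5, 7, 9, 20, 30, 30]
13 → replaces 20 → [5, 7, 9, 13, 30, 30]
Six tails, so the longest non-decreasing subsequence has length 6 (e.g. 19, 29, 30, 30, 30, 30).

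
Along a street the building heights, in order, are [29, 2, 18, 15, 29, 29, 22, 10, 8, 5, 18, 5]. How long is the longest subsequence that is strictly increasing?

Track the smallest tail for each achievable length (strict):
29 → extends → [29]
2 → replaces 29 → [2]
18 → extends → [2, 18]
15 → replaces 18 → [2, 15]
29 → extends → [2, 15, 29]
29 → already a tail → [2, 15, 29]
22 → replaces 29 → [2, 15, 22]
10 → replaces 15 → [2, 10, 22]
8 → replaces 10 → [2, 8, 22]
5 → replaces 8 → [2, 5, 22]
18 → replaces 22 → [2, 5, 18]
5 → already a tail → [2, 5, 18]
Three tails, so the longest strictly increasing subsequence has length 3 (e.g. 2, 18, 29).

3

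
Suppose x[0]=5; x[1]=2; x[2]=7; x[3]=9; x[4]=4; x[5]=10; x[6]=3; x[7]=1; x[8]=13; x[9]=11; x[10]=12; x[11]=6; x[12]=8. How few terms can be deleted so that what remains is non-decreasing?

7

Fewest deletions = n − (longest non-decreasing subsequence).
i:      0  1  2  3  4  5  6  7  8  9 10 11 12
x[i]:   5  2  7  9  4 10  3  1 13 11 12  6  8
dp:     1  1  2  3  2  4  2  1  5  5  6  3  4
max dp = 6, so deletions = 13 − 6 = 7.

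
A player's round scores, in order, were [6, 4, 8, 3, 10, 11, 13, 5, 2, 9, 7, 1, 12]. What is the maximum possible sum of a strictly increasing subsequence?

Let S[i] be the best sum of a strictly increasing subsequence ending at i:
i:      1  2  3  4  5  6  7  8  9 10 11 12 13
a[i]:   6  4  8  3 10 11 13  5  2  9  7  1 12
S:      6  4 14  3 24 35 48  9  2 23 16  1 47
Maximum is 48 (e.g. 6 + 8 + 10 + 11 + 13).

48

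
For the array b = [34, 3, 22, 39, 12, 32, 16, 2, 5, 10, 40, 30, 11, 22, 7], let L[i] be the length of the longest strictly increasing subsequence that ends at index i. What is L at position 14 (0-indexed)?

3

dp[i] = 1 + max{dp[j] : j<i, b[j]<b[i]} (or 1 if no such j):
i:      0  1  2  3  4  5  6  7  8  9 10 11 12 13 14
b[i]:  34  3 22 39 12 32 16  2  5 10 40 30 11 22  7
dp:     1  1  2  3  2  3  3  1  2  3  4  4  4  5  3
At index 14 the value is 3.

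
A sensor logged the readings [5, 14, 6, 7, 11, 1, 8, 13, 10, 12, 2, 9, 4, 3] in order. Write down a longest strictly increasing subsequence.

5, 6, 7, 8, 10, 12

Patience tails give the LIS length; then backtrack through the dp parents:
5 → extends → [5]
14 → extends → [5, 14]
6 → replaces 14 → [5, 6]
7 → extends → [5, 6, 7]
11 → extends → [5, 6, 7, 11]
1 → replaces 5 → [1, 6, 7, 11]
8 → replaces 11 → [1, 6, 7, 8]
13 → extends → [1, 6, 7, 8, 13]
10 → replaces 13 → [1, 6, 7, 8, 10]
12 → extends → [1, 6, 7, 8, 10, 12]
2 → replaces 6 → [1, 2, 7, 8, 10, 12]
9 → replaces 10 → [1, 2, 7, 8, 9, 12]
4 → replaces 7 → [1, 2, 4, 8, 9, 12]
3 → replaces 4 → [1, 2, 3, 8, 9, 12]
Length 6; one witness is 5, 6, 7, 8, 10, 12.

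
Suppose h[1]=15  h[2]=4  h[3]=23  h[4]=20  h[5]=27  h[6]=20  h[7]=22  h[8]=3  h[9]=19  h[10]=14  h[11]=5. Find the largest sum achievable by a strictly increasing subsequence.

65

Let S[i] be the best sum of a strictly increasing subsequence ending at i:
i:      1  2  3  4  5  6  7  8  9 10 11
h[i]:  15  4 23 20 27 20 22  3 19 14  5
S:     15  4 38 35 65 35 57  3 34 18  9
Maximum is 65 (e.g. 15 + 23 + 27).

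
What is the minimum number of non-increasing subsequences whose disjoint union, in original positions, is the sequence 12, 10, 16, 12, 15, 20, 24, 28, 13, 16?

Place each on the leftmost legal pile:
12 → new pile 1 (tops now [12])
10 → pile 1 (tops now [10])
16 → new pile 2 (tops now [10, 16])
12 → pile 2 (tops now [10, 12])
15 → new pile 3 (tops now [10, 12, 15])
20 → new pile 4 (tops now [10, 12, 15, 20])
24 → new pile 5 (tops now [10, 12, 15, 20, 24])
28 → new pile 6 (tops now [10, 12, 15, 20, 24, 28])
13 → pile 3 (tops now [10, 12, 13, 20, 24, 28])
16 → pile 4 (tops now [10, 12, 13, 16, 24, 28])
Six piles.

6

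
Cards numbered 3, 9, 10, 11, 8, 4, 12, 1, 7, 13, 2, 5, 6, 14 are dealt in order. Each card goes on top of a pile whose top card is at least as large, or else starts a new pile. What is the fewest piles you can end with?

7

The minimum number of non-increasing subsequences covering a sequence equals the length of its longest strictly increasing subsequence.
LIS length is 7 (e.g. 3, 9, 10, 11, 12, 13, 14), so 7 piles are needed.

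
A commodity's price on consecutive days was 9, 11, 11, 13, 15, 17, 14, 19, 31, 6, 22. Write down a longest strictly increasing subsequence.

Patience tails give the LIS length; then backtrack through the dp parents:
9 → extends → [9]
11 → extends → [9, 11]
11 → already a tail → [9, 11]
13 → extends → [9, 11, 13]
15 → extends → [9, 11, 13, 15]
17 → extends → [9, 11, 13, 15, 17]
14 → replaces 15 → [9, 11, 13, 14, 17]
19 → extends → [9, 11, 13, 14, 17, 19]
31 → extends → [9, 11, 13, 14, 17, 19, 31]
6 → replaces 9 → [6, 11, 13, 14, 17, 19, 31]
22 → replaces 31 → [6, 11, 13, 14, 17, 19, 22]
Length 7; one witness is 9, 11, 13, 15, 17, 19, 31.

9, 11, 13, 15, 17, 19, 31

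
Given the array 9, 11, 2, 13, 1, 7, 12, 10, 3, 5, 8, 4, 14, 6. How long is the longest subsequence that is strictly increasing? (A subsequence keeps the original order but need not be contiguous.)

5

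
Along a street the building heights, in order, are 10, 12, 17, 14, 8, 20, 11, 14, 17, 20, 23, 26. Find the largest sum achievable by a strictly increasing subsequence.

Let S[i] be the best sum of a strictly increasing subsequence ending at i:
i:       1   2   3   4   5   6   7   8   9  10  11  12
a[i]:   10  12  17  14   8  20  11  14  17  20  23  26
S:      10  22  39  36   8  59  21  36  53  73  96 122
Maximum is 122 (e.g. 10 + 12 + 14 + 17 + 20 + 23 + 26).

122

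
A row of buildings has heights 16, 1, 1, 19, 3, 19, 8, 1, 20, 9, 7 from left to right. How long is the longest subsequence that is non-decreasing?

Let dp[i] be the length of the longest such subsequence ending at index i:
i:      1  2  3  4  5  6  7  8  9 10 11
a[i]:  16  1  1 19  3 19  8  1 20  9  7
dp:     1  1  2  3  3  4  4  3  5  5  4
Maximum dp value is 5.

5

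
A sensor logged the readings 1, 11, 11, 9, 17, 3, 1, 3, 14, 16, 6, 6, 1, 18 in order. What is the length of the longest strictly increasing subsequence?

5

Track the smallest tail for each achievable length (strict):
1 → extends → [1]
11 → extends → [1, 11]
11 → already a tail → [1, 11]
9 → replaces 11 → [1, 9]
17 → extends → [1, 9, 17]
3 → replaces 9 → [1, 3, 17]
1 → already a tail → [1, 3, 17]
3 → already a tail → [1, 3, 17]
14 → replaces 17 → [1, 3, 14]
16 → extends → [1, 3, 14, 16]
6 → replaces 14 → [1, 3, 6, 16]
6 → already a tail → [1, 3, 6, 16]
1 → already a tail → [1, 3, 6, 16]
18 → extends → [1, 3, 6, 16, 18]
Five tails, so the longest strictly increasing subsequence has length 5 (e.g. 1, 11, 14, 16, 18).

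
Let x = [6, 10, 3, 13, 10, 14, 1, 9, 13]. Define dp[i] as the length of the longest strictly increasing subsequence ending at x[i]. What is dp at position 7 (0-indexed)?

2

dp[i] = 1 + max{dp[j] : j<i, x[j]<x[i]} (or 1 if no such j):
i:      0  1  2  3  4  5  6  7  8
x[i]:   6 10  3 13 10 14  1  9 13
dp:     1  2  1  3  2  4  1  2  3
At index 7 the value is 2.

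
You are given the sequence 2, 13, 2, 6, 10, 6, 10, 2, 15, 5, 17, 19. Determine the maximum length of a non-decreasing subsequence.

8

Track the smallest tail for each achievable length (allowing ties):
2 → extends → [2]
13 → extends → [2, 13]
2 → replaces 13 → [2, 2]
6 → extends → [2, 2, 6]
10 → extends → [2, 2, 6, 10]
6 → replaces 10 → [2, 2, 6, 6]
10 → extends → [2, 2, 6, 6, 10]
2 → replaces 6 → [2, 2, 2, 6, 10]
15 → extends → [2, 2, 2, 6, 10, 15]
5 → replaces 6 → [2, 2, 2, 5, 10, 15]
17 → extends → [2, 2, 2, 5, 10, 15, 17]
19 → extends → [2, 2, 2, 5, 10, 15, 17, 19]
Eight tails, so the longest non-decreasing subsequence has length 8 (e.g. 2, 2, 6, 10, 10, 15, 17, 19).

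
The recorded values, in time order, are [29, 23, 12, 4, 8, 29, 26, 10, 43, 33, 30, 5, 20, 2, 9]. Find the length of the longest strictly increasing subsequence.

4

Track the smallest tail for each achievable length (strict):
29 → extends → [29]
23 → replaces 29 → [23]
12 → replaces 23 → [12]
4 → replaces 12 → [4]
8 → extends → [4, 8]
29 → extends → [4, 8, 29]
26 → replaces 29 → [4, 8, 26]
10 → replaces 26 → [4, 8, 10]
43 → extends → [4, 8, 10, 43]
33 → replaces 43 → [4, 8, 10, 33]
30 → replaces 33 → [4, 8, 10, 30]
5 → replaces 8 → [4, 5, 10, 30]
20 → replaces 30 → [4, 5, 10, 20]
2 → replaces 4 → [2, 5, 10, 20]
9 → replaces 10 → [2, 5, 9, 20]
Four tails, so the longest strictly increasing subsequence has length 4 (e.g. 4, 8, 29, 43).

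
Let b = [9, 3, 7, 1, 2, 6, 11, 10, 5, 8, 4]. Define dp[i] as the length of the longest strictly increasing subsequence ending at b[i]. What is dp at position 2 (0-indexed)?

dp[i] = 1 + max{dp[j] : j<i, b[j]<b[i]} (or 1 if no such j):
i:      0  1  2  3  4  5  6  7  8  9 10
b[i]:   9  3  7  1  2  6 11 10  5  8  4
dp:     1  1  2  1  2  3  4  4  3  4  3
At index 2 the value is 2.

2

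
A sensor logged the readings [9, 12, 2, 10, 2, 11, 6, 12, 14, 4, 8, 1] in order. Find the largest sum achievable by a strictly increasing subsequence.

56

Let S[i] be the best sum of a strictly increasing subsequence ending at i:
i:      1  2  3  4  5  6  7  8  9 10 11 12
a[i]:   9 12  2 10  2 11  6 12 14  4  8  1
S:      9 21  2 19  2 30  8 42 56  6 16  1
Maximum is 56 (e.g. 9 + 10 + 11 + 12 + 14).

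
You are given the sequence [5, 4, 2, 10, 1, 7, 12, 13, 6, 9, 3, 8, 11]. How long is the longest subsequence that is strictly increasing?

4

Track the smallest tail for each achievable length (strict):
5 → extends → [5]
4 → replaces 5 → [4]
2 → replaces 4 → [2]
10 → extends → [2, 10]
1 → replaces 2 → [1, 10]
7 → replaces 10 → [1, 7]
12 → extends → [1, 7, 12]
13 → extends → [1, 7, 12, 13]
6 → replaces 7 → [1, 6, 12, 13]
9 → replaces 12 → [1, 6, 9, 13]
3 → replaces 6 → [1, 3, 9, 13]
8 → replaces 9 → [1, 3, 8, 13]
11 → replaces 13 → [1, 3, 8, 11]
Four tails, so the longest strictly increasing subsequence has length 4 (e.g. 5, 10, 12, 13).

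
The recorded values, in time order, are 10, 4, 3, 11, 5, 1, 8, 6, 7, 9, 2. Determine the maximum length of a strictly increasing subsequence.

5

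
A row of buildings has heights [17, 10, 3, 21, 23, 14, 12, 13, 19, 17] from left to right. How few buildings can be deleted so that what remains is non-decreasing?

Fewest deletions = n − (longest non-decreasing subsequence).
i:      1  2  3  4  5  6  7  8  9 10
a[i]:  17 10  3 21 23 14 12 13 19 17
dp:     1  1  1  2  3  2  2  3  4  4
max dp = 4, so deletions = 10 − 4 = 6.

6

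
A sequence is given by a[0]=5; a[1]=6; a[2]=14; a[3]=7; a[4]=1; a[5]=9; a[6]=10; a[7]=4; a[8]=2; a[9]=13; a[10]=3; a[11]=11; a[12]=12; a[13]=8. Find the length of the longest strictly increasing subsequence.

7

Track the smallest tail for each achievable length (strict):
5 → extends → [5]
6 → extends → [5, 6]
14 → extends → [5, 6, 14]
7 → replaces 14 → [5, 6, 7]
1 → replaces 5 → [1, 6, 7]
9 → extends → [1, 6, 7, 9]
10 → extends → [1, 6, 7, 9, 10]
4 → replaces 6 → [1, 4, 7, 9, 10]
2 → replaces 4 → [1, 2, 7, 9, 10]
13 → extends → [1, 2, 7, 9, 10, 13]
3 → replaces 7 → [1, 2, 3, 9, 10, 13]
11 → replaces 13 → [1, 2, 3, 9, 10, 11]
12 → extends → [1, 2, 3, 9, 10, 11, 12]
8 → replaces 9 → [1, 2, 3, 8, 10, 11, 12]
Seven tails, so the longest strictly increasing subsequence has length 7 (e.g. 5, 6, 7, 9, 10, 11, 12).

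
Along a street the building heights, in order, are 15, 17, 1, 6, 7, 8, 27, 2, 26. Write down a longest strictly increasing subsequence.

1, 6, 7, 8, 27

Patience tails give the LIS length; then backtrack through the dp parents:
15 → extends → [15]
17 → extends → [15, 17]
1 → replaces 15 → [1, 17]
6 → replaces 17 → [1, 6]
7 → extends → [1, 6, 7]
8 → extends → [1, 6, 7, 8]
27 → extends → [1, 6, 7, 8, 27]
2 → replaces 6 → [1, 2, 7, 8, 27]
26 → replaces 27 → [1, 2, 7, 8, 26]
Length 5; one witness is 1, 6, 7, 8, 27.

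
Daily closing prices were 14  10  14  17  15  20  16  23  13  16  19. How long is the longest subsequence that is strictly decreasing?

Let dp[i] be the longest strictly decreasing subsequence ending at i:
i:      1  2  3  4  5  6  7  8  9 10 11
a[i]:  14 10 14 17 15 20 16 23 13 16 19
dp:     1  2  1  1  2  1  2  1  3  2  2
Maximum is 3.

3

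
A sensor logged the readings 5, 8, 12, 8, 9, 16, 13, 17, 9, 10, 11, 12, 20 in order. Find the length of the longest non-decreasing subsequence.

9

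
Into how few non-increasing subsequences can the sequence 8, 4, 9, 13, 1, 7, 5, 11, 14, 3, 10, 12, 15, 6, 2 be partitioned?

The minimum number of non-increasing subsequences covering a sequence equals the length of its longest strictly increasing subsequence.
LIS length is 5 (e.g. 8, 9, 13, 14, 15), so 5 piles are needed.

5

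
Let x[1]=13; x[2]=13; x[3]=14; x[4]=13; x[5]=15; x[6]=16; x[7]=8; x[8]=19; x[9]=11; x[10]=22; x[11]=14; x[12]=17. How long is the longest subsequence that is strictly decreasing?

3

Let dp[i] be the longest strictly decreasing subsequence ending at i:
i:      1  2  3  4  5  6  7  8  9 10 11 12
x[i]:  13 13 14 13 15 16  8 19 11 22 14 17
dp:     1  1  1  2  1  1  3  1  3  1  2  2
Maximum is 3.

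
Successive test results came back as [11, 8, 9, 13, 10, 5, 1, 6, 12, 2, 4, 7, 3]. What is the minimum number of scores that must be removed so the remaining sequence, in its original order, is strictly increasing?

9

Fewest deletions = n − (longest strictly increasing subsequence).
i:      1  2  3  4  5  6  7  8  9 10 11 12 13
a[i]:  11  8  9 13 10  5  1  6 12  2  4  7  3
dp:     1  1  2  3  3  1  1  2  4  2  3  4  3
max dp = 4, so deletions = 13 − 4 = 9.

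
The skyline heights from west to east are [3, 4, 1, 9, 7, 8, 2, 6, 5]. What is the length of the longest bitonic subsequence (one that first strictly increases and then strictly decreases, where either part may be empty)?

6

inc[i] = longest strictly increasing subsequence ending at i; dec[i] = longest strictly decreasing subsequence starting at i:
i:     1 2 3 4 5 6 7 8 9
a[i]:  3 4 1 9 7 8 2 6 5
inc:   1 2 1 3 3 4 2 3 3
dec:   2 2 1 4 3 3 1 2 1
Best peak at i=4 (value 9): inc=3, dec=4, length 3+4−1 = 6.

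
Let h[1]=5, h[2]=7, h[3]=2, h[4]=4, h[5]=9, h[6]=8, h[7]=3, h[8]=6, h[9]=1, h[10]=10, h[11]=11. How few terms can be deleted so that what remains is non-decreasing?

Fewest deletions = n − (longest non-decreasing subsequence).
Patience tails:
5 → extends → [5]
7 → extends → [5, 7]
2 → replaces 5 → [2, 7]
4 → replaces 7 → [2, 4]
9 → extends → [2, 4, 9]
8 → replaces 9 → [2, 4, 8]
3 → replaces 4 → [2, 3, 8]
6 → replaces 8 → [2, 3, 6]
1 → replaces 2 → [1, 3, 6]
10 → extends → [1, 3, 6, 10]
11 → extends → [1, 3, 6, 10, 11]
Longest non-decreasing subsequence has length 5, so deletions = 11 − 5 = 6.

6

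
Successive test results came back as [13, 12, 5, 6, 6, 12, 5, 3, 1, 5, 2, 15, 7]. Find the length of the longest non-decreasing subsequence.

5

Track the smallest tail for each achievable length (allowing ties):
13 → extends → [13]
12 → replaces 13 → [12]
5 → replaces 12 → [5]
6 → extends → [5, 6]
6 → extends → [5, 6, 6]
12 → extends → [5, 6, 6, 12]
5 → replaces 6 → [5, 5, 6, 12]
3 → replaces 5 → [3, 5, 6, 12]
1 → replaces 3 → [1, 5, 6, 12]
5 → replaces 6 → [1, 5, 5, 12]
2 → replaces 5 → [1, 2, 5, 12]
15 → extends → [1, 2, 5, 12, 15]
7 → replaces 12 → [1, 2, 5, 7, 15]
Five tails, so the longest non-decreasing subsequence has length 5 (e.g. 5, 6, 6, 12, 15).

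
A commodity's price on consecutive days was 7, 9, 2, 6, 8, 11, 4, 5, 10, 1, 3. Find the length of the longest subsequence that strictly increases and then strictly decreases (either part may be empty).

inc[i] = longest strictly increasing subsequence ending at i; dec[i] = longest strictly decreasing subsequence starting at i:
i:      1  2  3  4  5  6  7  8  9 10 11
a[i]:   7  9  2  6  8 11  4  5 10  1  3
inc:    1  2  1  2  3  4  2  3  4  1  2
dec:    4  4  2  3  3  3  2  2  2  1  1
Best peak at i=6 (value 11): inc=4, dec=3, length 4+3−1 = 6.

6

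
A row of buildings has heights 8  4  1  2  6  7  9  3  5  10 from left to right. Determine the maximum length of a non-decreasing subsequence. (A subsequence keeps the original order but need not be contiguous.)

6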